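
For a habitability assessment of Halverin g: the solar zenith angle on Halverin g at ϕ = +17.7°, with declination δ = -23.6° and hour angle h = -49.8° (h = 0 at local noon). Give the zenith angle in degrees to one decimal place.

θ_z = 63.8°

cos θ_z = sin ϕ sin δ + cos ϕ cos δ cos h = -0.121719 + 0.563474 = 0.441755.
θ_z = arccos(0.441755) = 63.8°.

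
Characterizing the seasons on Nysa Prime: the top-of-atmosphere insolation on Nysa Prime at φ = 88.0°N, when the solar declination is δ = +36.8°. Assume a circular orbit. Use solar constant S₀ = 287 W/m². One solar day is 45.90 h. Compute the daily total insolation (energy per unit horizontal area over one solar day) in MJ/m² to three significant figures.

28.4 MJ/m²

cos H₀ = −tan(+88.0°) tan(+36.800°) = -21.4227 ≤ −1 ⇒ polar day, H₀ = π.
Bracket: H₀ sin φ sin δ + cos φ cos δ sin H₀ = 3.1416×0.99939×0.59902 + 0.03490×0.80073×0.00000 = 1.880733 + 0.000000 = 1.880733.
Q̄ = (S₀/π) × [bracket] = (287/π) × 1.880733 = 171.81 W/m².
Daily total = Q̄ × 45.90 h × 3600 s/h = 171.81 × 45.90 × 3600 / 10⁶ = 28.39 MJ/m².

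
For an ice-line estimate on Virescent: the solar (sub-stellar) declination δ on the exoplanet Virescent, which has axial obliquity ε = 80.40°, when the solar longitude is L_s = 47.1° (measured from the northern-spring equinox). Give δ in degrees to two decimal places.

sin δ = sin ε · sin L_s = sin 80.40° × sin 47.1° = 0.722284.
δ = arcsin(0.722284) = +46.24°.

δ = +46.24°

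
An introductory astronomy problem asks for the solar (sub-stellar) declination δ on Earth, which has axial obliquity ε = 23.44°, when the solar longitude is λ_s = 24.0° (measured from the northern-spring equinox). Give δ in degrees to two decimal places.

δ = +9.31°

sin δ = sin ε · sin λ_s = sin 23.44° × sin 24.0° = 0.161795.
δ = arcsin(0.161795) = +9.31°.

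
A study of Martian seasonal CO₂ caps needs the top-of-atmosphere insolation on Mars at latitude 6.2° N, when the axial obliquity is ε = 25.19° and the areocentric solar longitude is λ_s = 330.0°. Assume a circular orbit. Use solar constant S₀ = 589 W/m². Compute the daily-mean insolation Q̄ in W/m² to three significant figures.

Q̄ ≈ 175 W/m²

sin δ = sin 25.19° × sin 330.0° = -0.21281, so δ = -12.287°.
cos H₀ = −tan(+6.2°) tan(-12.287°) = 0.0237, H₀ = 1.5471 rad.
Bracket: H₀ sin φ sin δ + cos φ cos δ sin H₀ = 1.5471×0.10800×-0.21281 + 0.99415×0.97709×0.99972 = -0.035558 + 0.971102 = 0.935544.
Q̄ = (S₀/π) × [bracket] = (589/π) × 0.935544 = 175.4 W/m².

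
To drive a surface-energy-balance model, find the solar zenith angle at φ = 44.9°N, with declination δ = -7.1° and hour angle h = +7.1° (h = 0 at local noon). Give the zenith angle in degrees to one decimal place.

θ_z = 52.4°

cos θ_z = sin φ sin δ + cos φ cos δ cos h = -0.087247 + 0.697518 = 0.610271.
θ_z = arccos(0.610271) = 52.4°.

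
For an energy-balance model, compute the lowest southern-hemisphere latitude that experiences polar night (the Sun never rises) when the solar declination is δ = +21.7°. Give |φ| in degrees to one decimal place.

|φ| = 68.3°

Polar night requires cos H₀ = −tan φ tan δ ≥ 1, i.e. tan φ tan δ ≤ −1.
The boundary is |tan φ| · |tan δ| = 1, so |φ| = 90° − |δ| = 90° − 21.7° = 68.3° in the southern hemisphere.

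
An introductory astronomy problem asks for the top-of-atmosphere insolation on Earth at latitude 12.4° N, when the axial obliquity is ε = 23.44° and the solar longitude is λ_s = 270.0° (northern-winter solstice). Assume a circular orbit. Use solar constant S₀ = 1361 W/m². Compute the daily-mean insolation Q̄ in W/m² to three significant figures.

Q̄ ≈ 332 W/m²

Solar declination: sin δ = sin ε · sin λ_s = sin 23.44° × sin 270.0° = -0.39779, so δ = -23.440°.
cos H₀ = −tan(+12.4°) tan(-23.440°) = 0.0953, H₀ = 1.4753 rad.
Bracket: H₀ sin φ sin δ + cos φ cos δ sin H₀ = 1.4753×0.21474×-0.39779 + 0.97667×0.91748×0.99545 = -0.126022 + 0.891998 = 0.765976.
Q̄ = (S₀/π) × [bracket] = (1361/π) × 0.765976 = 331.8 W/m².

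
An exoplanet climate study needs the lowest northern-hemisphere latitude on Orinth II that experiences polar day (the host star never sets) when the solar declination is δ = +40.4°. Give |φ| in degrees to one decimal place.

|φ| = 49.6°

Polar day requires cos H₀ = −tan φ tan δ ≤ −1, i.e. tan φ tan δ ≥ 1.
The boundary is |tan φ| · |tan δ| = 1, so |φ| = 90° − |δ| = 90° − 40.4° = 49.6° in the northern hemisphere.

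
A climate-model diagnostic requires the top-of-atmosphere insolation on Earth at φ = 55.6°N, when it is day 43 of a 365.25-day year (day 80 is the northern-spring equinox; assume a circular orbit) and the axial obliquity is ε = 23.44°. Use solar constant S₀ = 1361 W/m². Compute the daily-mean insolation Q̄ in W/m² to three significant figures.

Solar longitude: λ_s = 360° × (43 − 80)/365.25 = -36.468°, i.e. -36.468° + 360° = 323.532°.
sin δ = sin 23.44° × sin 323.532° = -0.23644, so δ = -13.676°.
cos H₀ = −tan(+55.6°) tan(-13.676°) = 0.3554, H₀ = 1.2075 rad.
Bracket: H₀ sin φ sin δ + cos φ cos δ sin H₀ = 1.2075×0.82511×-0.23644 + 0.56497×0.97165×0.93472 = -0.235570 + 0.513117 = 0.277547.
Q̄ = (S₀/π) × [bracket] = (1361/π) × 0.277547 = 120.2 W/m².

Q̄ ≈ 120 W/m²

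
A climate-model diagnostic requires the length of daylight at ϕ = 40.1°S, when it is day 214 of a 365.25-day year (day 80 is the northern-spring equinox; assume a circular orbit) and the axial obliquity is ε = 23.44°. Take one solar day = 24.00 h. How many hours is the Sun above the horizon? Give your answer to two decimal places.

9.99 h

Solar longitude: L_s = 360° × (214 − 80)/365.25 = 132.074°.
sin δ = sin 23.44° × sin 132.074° = 0.29527, so δ = +17.174°.
cos h₀ = −tan ϕ · tan δ = −tan(-40.1°) × tan(+17.174°) = 0.2602, so h₀ = 1.3075 rad = 74.92°.
Daylight = 2h₀/(2π) × 24.00 h = (1.3075/π) × 24.00 = 9.99 h.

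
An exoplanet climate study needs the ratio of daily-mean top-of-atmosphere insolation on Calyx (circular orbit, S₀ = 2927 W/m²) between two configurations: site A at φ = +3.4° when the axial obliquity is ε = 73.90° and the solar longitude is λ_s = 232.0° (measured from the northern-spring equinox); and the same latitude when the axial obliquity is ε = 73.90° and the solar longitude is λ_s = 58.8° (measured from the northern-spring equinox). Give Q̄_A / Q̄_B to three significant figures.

— Configuration A (φ=+3.4°):
Solar declination: sin δ = sin ε · sin λ_s = sin 73.90° × sin 232.0° = -0.75710, so δ = -49.210°.
cos H₀ = −tan(+3.4°) tan(-49.210°) = 0.0689, H₀ = 1.5019 rad.
Bracket: H₀ sin φ sin δ + cos φ cos δ sin H₀ = 1.5019×0.05931×-0.75710 + 0.99824×0.65329×0.99763 = -0.067441 + 0.650595 = 0.583154.
Q̄ = (S₀/π) × [bracket] = (2927/π) × 0.583154 = 543.32 W/m².
— Configuration B (φ=+3.4°):
Solar declination: sin δ = sin ε · sin λ_s = sin 73.90° × sin 58.8° = 0.82182, so δ = +55.267°.
cos H₀ = −tan(+3.4°) tan(+55.267°) = -0.0857, H₀ = 1.6566 rad.
Bracket: H₀ sin φ sin δ + cos φ cos δ sin H₀ = 1.6566×0.05931×0.82182 + 0.99824×0.56975×0.99632 = 0.080746 + 0.566654 = 0.647400.
Q̄ = (S₀/π) × [bracket] = (2927/π) × 0.647400 = 603.18 W/m².
Ratio Q̄_A / Q̄_B = 543.32 / 603.18 = 0.9008.

Q̄_A / Q̄_B ≈ 0.901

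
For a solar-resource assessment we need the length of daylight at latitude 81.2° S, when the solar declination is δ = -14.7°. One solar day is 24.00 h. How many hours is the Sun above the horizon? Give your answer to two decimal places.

Sunrise equation: cos h₀ = −tan ϕ · tan δ = -1.6946 ≤ −1, so the Sun never sets (polar day) and h₀ = π.
Daylight = 2h₀/(2π) × 24.00 h = (3.1416/π) × 24.00 = 24.00 h.

24.00 h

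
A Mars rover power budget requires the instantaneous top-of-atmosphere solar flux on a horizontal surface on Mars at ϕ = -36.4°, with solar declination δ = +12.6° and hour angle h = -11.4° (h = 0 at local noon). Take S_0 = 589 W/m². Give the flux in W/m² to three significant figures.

377 W/m²

cos θ_z = sin ϕ sin δ + cos ϕ cos δ cos h = -0.129450 + 0.770012 = 0.640562.
Flux = S_0 · cos θ_z = 589 × 0.640562 = 377.3 W/m².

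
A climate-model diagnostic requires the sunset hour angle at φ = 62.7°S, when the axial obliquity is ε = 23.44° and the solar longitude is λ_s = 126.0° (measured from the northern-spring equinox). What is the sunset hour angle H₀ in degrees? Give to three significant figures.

H₀ = 48.8°

Solar declination: sin δ = sin ε · sin λ_s = sin 23.44° × sin 126.0° = 0.32182, so δ = +18.773°.
cos H₀ = −tan φ · tan δ = −tan(-62.7°) × tan(+18.773°) = 0.6585, so H₀ = 0.8519 rad = 48.81°.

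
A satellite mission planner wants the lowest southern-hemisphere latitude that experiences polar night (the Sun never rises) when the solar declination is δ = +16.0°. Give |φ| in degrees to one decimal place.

|φ| = 74.0°

Polar night requires cos H₀ = −tan φ tan δ ≥ 1, i.e. tan φ tan δ ≤ −1.
The boundary is |tan φ| · |tan δ| = 1, so |φ| = 90° − |δ| = 90° − 16.0° = 74.0° in the southern hemisphere.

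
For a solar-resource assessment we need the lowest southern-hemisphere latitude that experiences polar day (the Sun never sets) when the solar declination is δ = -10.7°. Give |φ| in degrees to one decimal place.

|φ| = 79.3°

Polar day requires cos H₀ = −tan φ tan δ ≤ −1, i.e. tan φ tan δ ≥ 1.
The boundary is |tan φ| · |tan δ| = 1, so |φ| = 90° − |δ| = 90° − 10.7° = 79.3° in the southern hemisphere.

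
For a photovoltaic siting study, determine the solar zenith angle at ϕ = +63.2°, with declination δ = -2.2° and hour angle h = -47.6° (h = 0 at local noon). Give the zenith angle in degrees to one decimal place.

θ_z = 74.4°

cos θ_z = sin ϕ sin δ + cos ϕ cos δ cos h = -0.034264 + 0.303804 = 0.269540.
θ_z = arccos(0.269540) = 74.4°.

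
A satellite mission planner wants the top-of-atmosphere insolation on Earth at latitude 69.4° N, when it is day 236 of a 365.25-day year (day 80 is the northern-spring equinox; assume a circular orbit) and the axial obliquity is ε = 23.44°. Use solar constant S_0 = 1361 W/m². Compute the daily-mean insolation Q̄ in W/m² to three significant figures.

Solar longitude: L_s = 360° × (236 − 80)/365.25 = 153.758°.
sin δ = sin 23.44° × sin 153.758° = 0.17589, so δ = +10.130°.
cos h₀ = −tan(+69.4°) tan(+10.130°) = -0.4754, h₀ = 2.0662 rad.
Bracket: h₀ sin ϕ sin δ + cos ϕ cos δ sin h₀ = 2.0662×0.93606×0.17589 + 0.35184×0.98441×0.87979 = 0.340187 + 0.304720 = 0.644907.
Q̄ = (S_0/π) × [bracket] = (1361/π) × 0.644907 = 279.4 W/m².

Q̄ ≈ 279 W/m²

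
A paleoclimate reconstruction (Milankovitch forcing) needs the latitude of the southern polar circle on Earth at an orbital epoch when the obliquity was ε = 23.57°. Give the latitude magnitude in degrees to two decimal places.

The polar circle is the lowest latitude that experiences at least one full rotation of continuous darkness at the northern-summer solstice; it lies at |φ| = 90° − ε = 90° − 23.57° = 66.43°.

66.43°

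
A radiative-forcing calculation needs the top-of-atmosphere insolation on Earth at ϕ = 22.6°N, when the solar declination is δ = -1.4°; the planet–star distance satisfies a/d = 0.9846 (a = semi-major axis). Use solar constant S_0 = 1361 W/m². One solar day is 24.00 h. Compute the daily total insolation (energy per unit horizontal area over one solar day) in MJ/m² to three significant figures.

cos h₀ = −tan(+22.6°) tan(-1.400°) = 0.0102, h₀ = 1.5606 rad.
Bracket: h₀ sin ϕ sin δ + cos ϕ cos δ sin h₀ = 1.5606×0.38430×-0.02443 + 0.92321×0.99970×0.99995 = -0.014652 + 0.922887 = 0.908235.
Inverse-square distance factor (a/d)² = 0.9846² = 0.969437.
Q̄ = (S_0/π) × 0.969437 × [bracket] = (1361/π) × 0.969437 × 0.908235 = 381.44 W/m².
Daily total = Q̄ × 24.00 h × 3600 s/h = 381.44 × 24.00 × 3600 / 10⁶ = 32.96 MJ/m².

33.0 MJ/m²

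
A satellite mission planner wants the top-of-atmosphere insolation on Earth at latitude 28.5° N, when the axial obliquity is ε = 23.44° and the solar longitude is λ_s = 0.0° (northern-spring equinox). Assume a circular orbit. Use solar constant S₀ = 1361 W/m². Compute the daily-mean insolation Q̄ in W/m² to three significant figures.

Q̄ ≈ 381 W/m²

Solar declination: sin δ = sin ε · sin λ_s = sin 23.44° × sin 0.0° = 0.00000, so δ = +0.000°.
cos H₀ = −tan(+28.5°) tan(+0.000°) = -0.0000, H₀ = 1.5708 rad.
Bracket: H₀ sin φ sin δ + cos φ cos δ sin H₀ = 1.5708×0.47716×0.00000 + 0.87882×1.00000×1.00000 = 0.000000 + 0.878820 = 0.878820.
Q̄ = (S₀/π) × [bracket] = (1361/π) × 0.878820 = 380.7 W/m².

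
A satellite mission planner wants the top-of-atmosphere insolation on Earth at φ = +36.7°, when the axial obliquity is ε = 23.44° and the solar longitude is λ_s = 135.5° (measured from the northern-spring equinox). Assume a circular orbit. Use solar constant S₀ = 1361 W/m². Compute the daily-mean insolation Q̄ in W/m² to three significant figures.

Solar declination: sin δ = sin ε · sin λ_s = sin 23.44° × sin 135.5° = 0.27881, so δ = +16.189°.
cos H₀ = −tan(+36.7°) tan(+16.189°) = -0.2164, H₀ = 1.7889 rad.
Bracket: H₀ sin φ sin δ + cos φ cos δ sin H₀ = 1.7889×0.59763×0.27881 + 0.80178×0.96035×0.97630 = 0.298076 + 0.751741 = 1.049817.
Q̄ = (S₀/π) × [bracket] = (1361/π) × 1.049817 = 454.8 W/m².

Q̄ ≈ 455 W/m²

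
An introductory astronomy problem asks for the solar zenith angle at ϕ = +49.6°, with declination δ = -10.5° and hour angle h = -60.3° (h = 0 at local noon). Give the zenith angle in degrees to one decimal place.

θ_z = 79.8°

cos θ_z = sin ϕ sin δ + cos ϕ cos δ cos h = -0.138779 + 0.315739 = 0.176960.
θ_z = arccos(0.176960) = 79.8°.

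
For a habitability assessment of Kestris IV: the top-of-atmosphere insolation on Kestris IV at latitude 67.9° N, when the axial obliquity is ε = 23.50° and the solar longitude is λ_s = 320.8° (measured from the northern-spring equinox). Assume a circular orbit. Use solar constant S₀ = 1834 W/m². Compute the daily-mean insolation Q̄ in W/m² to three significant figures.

Solar declination: sin δ = sin ε · sin λ_s = sin 23.50° × sin 320.8° = -0.25202, so δ = -14.597°.
cos H₀ = −tan(+67.9°) tan(-14.597°) = 0.6414, H₀ = 0.8745 rad.
Bracket: H₀ sin φ sin δ + cos φ cos δ sin H₀ = 0.8745×0.92653×-0.25202 + 0.37622×0.96772×0.76724 = -0.204199 + 0.279333 = 0.075134.
Q̄ = (S₀/π) × [bracket] = (1834/π) × 0.075134 = 43.86 W/m².

Q̄ ≈ 43.9 W/m²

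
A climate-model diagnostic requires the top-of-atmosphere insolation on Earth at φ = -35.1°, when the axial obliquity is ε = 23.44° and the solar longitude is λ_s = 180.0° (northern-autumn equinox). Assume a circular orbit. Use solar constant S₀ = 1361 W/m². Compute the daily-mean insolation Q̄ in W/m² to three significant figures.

Solar declination: sin δ = sin ε · sin λ_s = sin 23.44° × sin 180.0° = 0.00000, so δ = +0.000°.
cos H₀ = −tan(-35.1°) tan(+0.000°) = 0.0000, H₀ = 1.5708 rad.
Bracket: H₀ sin φ sin δ + cos φ cos δ sin H₀ = 1.5708×-0.57501×0.00000 + 0.81815×1.00000×1.00000 = -0.000000 + 0.818150 = 0.818150.
Q̄ = (S₀/π) × [bracket] = (1361/π) × 0.818150 = 354.4 W/m².

Q̄ ≈ 354 W/m²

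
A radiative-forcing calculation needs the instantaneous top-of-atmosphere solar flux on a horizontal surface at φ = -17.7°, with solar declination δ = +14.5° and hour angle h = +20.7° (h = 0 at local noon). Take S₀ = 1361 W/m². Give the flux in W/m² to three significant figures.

cos θ_z = sin φ sin δ + cos φ cos δ cos h = -0.076124 + 0.862776 = 0.786652.
Flux = S₀ · cos θ_z = 1361 × 0.786652 = 1071 W/m².

1.07e+03 W/m²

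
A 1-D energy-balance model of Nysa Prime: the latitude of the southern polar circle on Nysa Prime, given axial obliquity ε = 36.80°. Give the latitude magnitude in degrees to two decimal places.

53.20°

The polar circle is the lowest latitude that experiences at least one full rotation of continuous darkness at the northern-summer solstice; it lies at |ϕ| = 90° − ε = 90° − 36.80° = 53.20°.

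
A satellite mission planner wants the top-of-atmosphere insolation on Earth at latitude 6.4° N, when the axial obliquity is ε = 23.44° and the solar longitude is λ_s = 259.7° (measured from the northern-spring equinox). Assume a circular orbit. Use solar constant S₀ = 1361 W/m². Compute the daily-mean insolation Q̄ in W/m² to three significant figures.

Q̄ ≈ 367 W/m²

Solar declination: sin δ = sin ε · sin λ_s = sin 23.44° × sin 259.7° = -0.39138, so δ = -23.040°.
cos H₀ = −tan(+6.4°) tan(-23.040°) = 0.0477, H₀ = 1.5231 rad.
Bracket: H₀ sin φ sin δ + cos φ cos δ sin H₀ = 1.5231×0.11147×-0.39138 + 0.99377×0.92023×0.99886 = -0.066448 + 0.913454 = 0.847006.
Q̄ = (S₀/π) × [bracket] = (1361/π) × 0.847006 = 366.9 W/m².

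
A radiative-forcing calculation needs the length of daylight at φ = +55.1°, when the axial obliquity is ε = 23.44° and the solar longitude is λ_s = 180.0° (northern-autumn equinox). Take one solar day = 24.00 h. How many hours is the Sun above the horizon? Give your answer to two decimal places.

12.00 h

Solar declination: sin δ = sin ε · sin λ_s = sin 23.44° × sin 180.0° = 0.00000, so δ = +0.000°.
cos H₀ = −tan φ · tan δ = −tan(+55.1°) × tan(+0.000°) = -0.0000, so H₀ = 1.5708 rad = 90.00°.
Daylight = 2H₀/(2π) × 24.00 h = (1.5708/π) × 24.00 = 12.00 h.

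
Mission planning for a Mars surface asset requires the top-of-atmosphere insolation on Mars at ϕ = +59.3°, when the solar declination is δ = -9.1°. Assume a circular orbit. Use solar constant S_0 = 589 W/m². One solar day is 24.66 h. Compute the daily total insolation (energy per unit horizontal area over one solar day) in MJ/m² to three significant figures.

5.14 MJ/m²

cos h₀ = −tan(+59.3°) tan(-9.100°) = 0.2698, h₀ = 1.2976 rad.
Bracket: h₀ sin ϕ sin δ + cos ϕ cos δ sin h₀ = 1.2976×0.85985×-0.15816 + 0.51054×0.98741×0.96293 = -0.176466 + 0.485425 = 0.308959.
Q̄ = (S_0/π) × [bracket] = (589/π) × 0.308959 = 57.925 W/m².
Daily total = Q̄ × 24.66 h × 3600 s/h = 57.925 × 24.66 × 3600 / 10⁶ = 5.142 MJ/m².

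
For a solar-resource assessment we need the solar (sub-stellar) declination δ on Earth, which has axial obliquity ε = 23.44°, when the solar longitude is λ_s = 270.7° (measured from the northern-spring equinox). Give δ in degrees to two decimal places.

sin δ = sin ε · sin λ_s = sin 23.44° × sin 270.7° = -0.397759.
δ = arcsin(-0.397759) = -23.44°.

δ = -23.44°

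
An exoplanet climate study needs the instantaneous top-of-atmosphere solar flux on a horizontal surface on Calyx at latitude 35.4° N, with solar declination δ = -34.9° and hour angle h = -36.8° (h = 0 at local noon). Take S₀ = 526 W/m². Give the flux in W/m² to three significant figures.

cos θ_z = sin φ sin δ + cos φ cos δ cos h = -0.331433 + 0.535312 = 0.203879.
Flux = S₀ · cos θ_z = 526 × 0.203879 = 107.2 W/m².

107 W/m²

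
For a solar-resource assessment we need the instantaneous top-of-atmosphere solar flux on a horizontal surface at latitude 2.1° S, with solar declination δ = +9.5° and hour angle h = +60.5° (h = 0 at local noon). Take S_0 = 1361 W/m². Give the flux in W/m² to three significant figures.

652 W/m²

cos θ_z = sin ϕ sin δ + cos ϕ cos δ cos h = -0.006048 + 0.485344 = 0.479296.
Flux = S_0 · cos θ_z = 1361 × 0.479296 = 652.3 W/m².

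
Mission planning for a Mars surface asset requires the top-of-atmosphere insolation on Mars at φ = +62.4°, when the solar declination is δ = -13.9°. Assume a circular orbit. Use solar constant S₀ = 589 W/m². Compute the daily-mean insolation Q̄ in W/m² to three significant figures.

cos H₀ = −tan(+62.4°) tan(-13.900°) = 0.4734, H₀ = 1.0777 rad.
Bracket: H₀ sin φ sin δ + cos φ cos δ sin H₀ = 1.0777×0.88620×-0.24023 + 0.46330×0.97072×0.88086 = -0.229434 + 0.396153 = 0.166719.
Q̄ = (S₀/π) × [bracket] = (589/π) × 0.166719 = 31.26 W/m².

Q̄ ≈ 31.3 W/m²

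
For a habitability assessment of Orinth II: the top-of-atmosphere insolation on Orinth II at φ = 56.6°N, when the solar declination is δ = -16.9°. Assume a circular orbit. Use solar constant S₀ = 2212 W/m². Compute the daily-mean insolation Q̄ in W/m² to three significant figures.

cos H₀ = −tan(+56.6°) tan(-16.900°) = 0.4608, H₀ = 1.0919 rad.
Bracket: H₀ sin φ sin δ + cos φ cos δ sin H₀ = 1.0919×0.83485×-0.29070 + 0.55048×0.95681×0.88752 = -0.264994 + 0.467461 = 0.202467.
Q̄ = (S₀/π) × [bracket] = (2212/π) × 0.202467 = 142.6 W/m².

Q̄ ≈ 143 W/m²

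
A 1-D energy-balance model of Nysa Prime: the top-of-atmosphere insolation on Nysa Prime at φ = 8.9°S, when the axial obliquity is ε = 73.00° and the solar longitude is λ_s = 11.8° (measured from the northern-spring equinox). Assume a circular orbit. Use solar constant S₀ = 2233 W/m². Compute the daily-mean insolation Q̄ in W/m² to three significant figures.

Solar declination: sin δ = sin ε · sin λ_s = sin 73.00° × sin 11.8° = 0.19556, so δ = +11.277°.
cos H₀ = −tan(-8.9°) tan(+11.277°) = 0.0312, H₀ = 1.5396 rad.
Bracket: H₀ sin φ sin δ + cos φ cos δ sin H₀ = 1.5396×-0.15471×0.19556 + 0.98796×0.98069×0.99951 = -0.046581 + 0.968408 = 0.921827.
Q̄ = (S₀/π) × [bracket] = (2233/π) × 0.921827 = 655.2 W/m².

Q̄ ≈ 655 W/m²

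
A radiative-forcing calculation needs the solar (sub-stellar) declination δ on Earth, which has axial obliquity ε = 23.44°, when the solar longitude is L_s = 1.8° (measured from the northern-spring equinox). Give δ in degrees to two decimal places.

sin δ = sin ε · sin L_s = sin 23.44° × sin 1.8° = 0.012495.
δ = arcsin(0.012495) = +0.72°.

δ = +0.72°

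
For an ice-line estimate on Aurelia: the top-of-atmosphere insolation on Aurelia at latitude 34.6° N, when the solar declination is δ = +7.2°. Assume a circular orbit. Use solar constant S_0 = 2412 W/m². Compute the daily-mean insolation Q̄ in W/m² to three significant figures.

Q̄ ≈ 715 W/m²

cos h₀ = −tan(+34.6°) tan(+7.200°) = -0.0871, h₀ = 1.6581 rad.
Bracket: h₀ sin ϕ sin δ + cos ϕ cos δ sin h₀ = 1.6581×0.56784×0.12533 + 0.82314×0.99211×0.99620 = 0.118003 + 0.813542 = 0.931545.
Q̄ = (S_0/π) × [bracket] = (2412/π) × 0.931545 = 715.2 W/m².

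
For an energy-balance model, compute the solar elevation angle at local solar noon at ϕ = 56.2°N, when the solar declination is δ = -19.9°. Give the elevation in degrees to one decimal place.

13.9°

At local noon the hour angle is zero, so the zenith angle equals |ϕ − δ| = |+56.2° − (-19.900°)| = 76.100°.
Elevation = 90° − 76.100° = 13.9°.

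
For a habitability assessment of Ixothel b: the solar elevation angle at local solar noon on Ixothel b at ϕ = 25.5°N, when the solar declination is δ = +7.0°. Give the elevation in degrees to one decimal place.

At local noon the hour angle is zero, so the zenith angle equals |ϕ − δ| = |+25.5° − (+7.000°)| = 18.500°.
Elevation = 90° − 18.500° = 71.5°.

71.5°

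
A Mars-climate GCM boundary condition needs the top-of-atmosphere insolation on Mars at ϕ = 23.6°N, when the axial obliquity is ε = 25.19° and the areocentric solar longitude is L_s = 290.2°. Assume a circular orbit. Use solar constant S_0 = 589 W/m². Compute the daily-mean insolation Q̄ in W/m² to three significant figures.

sin δ = sin 25.19° × sin 290.2° = -0.39944, so δ = -23.543°.
cos h₀ = −tan(+23.6°) tan(-23.543°) = 0.1904, h₀ = 1.3793 rad.
Bracket: h₀ sin ϕ sin δ + cos ϕ cos δ sin h₀ = 1.3793×0.40035×-0.39944 + 0.91636×0.91676×0.98171 = -0.220572 + 0.824717 = 0.604145.
Q̄ = (S_0/π) × [bracket] = (589/π) × 0.604145 = 113.3 W/m².

Q̄ ≈ 113 W/m²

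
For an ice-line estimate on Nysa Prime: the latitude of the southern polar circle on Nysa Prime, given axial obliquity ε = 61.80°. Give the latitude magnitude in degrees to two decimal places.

28.20°

The polar circle is the lowest latitude that experiences at least one full rotation of continuous darkness at the northern-summer solstice; it lies at |ϕ| = 90° − ε = 90° − 61.80° = 28.20°.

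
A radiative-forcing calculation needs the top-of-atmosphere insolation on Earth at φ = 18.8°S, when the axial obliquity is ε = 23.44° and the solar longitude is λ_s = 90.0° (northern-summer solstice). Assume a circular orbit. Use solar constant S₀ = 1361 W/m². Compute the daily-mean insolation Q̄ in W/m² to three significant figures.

Q̄ ≈ 293 W/m²

Solar declination: sin δ = sin ε · sin λ_s = sin 23.44° × sin 90.0° = 0.39779, so δ = +23.440°.
cos H₀ = −tan(-18.8°) tan(+23.440°) = 0.1476, H₀ = 1.4227 rad.
Bracket: H₀ sin φ sin δ + cos φ cos δ sin H₀ = 1.4227×-0.32227×0.39779 + 0.94665×0.91748×0.98905 = -0.182384 + 0.859022 = 0.676638.
Q̄ = (S₀/π) × [bracket] = (1361/π) × 0.676638 = 293.1 W/m².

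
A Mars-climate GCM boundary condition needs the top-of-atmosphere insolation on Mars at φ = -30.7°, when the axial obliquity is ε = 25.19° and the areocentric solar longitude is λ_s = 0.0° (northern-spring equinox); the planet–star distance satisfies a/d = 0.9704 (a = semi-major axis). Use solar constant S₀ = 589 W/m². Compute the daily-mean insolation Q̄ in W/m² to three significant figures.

sin δ = sin 25.19° × sin 0.0° = 0.00000, so δ = +0.000°.
cos H₀ = −tan(-30.7°) tan(+0.000°) = 0.0000, H₀ = 1.5708 rad.
Bracket: H₀ sin φ sin δ + cos φ cos δ sin H₀ = 1.5708×-0.51054×0.00000 + 0.85985×1.00000×1.00000 = -0.000000 + 0.859850 = 0.859850.
Inverse-square distance factor (a/d)² = 0.9704² = 0.941676.
Q̄ = (S₀/π) × 0.941676 × [bracket] = (589/π) × 0.941676 × 0.859850 = 151.8 W/m².

Q̄ ≈ 152 W/m²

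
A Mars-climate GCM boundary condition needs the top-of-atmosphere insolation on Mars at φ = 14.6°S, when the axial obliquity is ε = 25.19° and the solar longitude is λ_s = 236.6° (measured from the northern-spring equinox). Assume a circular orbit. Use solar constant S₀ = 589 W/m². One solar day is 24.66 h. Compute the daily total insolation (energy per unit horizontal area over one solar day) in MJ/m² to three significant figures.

17.5 MJ/m²

Solar declination: sin δ = sin ε · sin λ_s = sin 25.19° × sin 236.6° = -0.35533, so δ = -20.814°.
cos H₀ = −tan(-14.6°) tan(-20.814°) = -0.0990, H₀ = 1.6700 rad.
Bracket: H₀ sin φ sin δ + cos φ cos δ sin H₀ = 1.6700×-0.25207×-0.35533 + 0.96771×0.93474×0.99509 = 0.149579 + 0.900116 = 1.049695.
Q̄ = (S₀/π) × [bracket] = (589/π) × 1.049695 = 196.80 W/m².
Daily total = Q̄ × 24.66 h × 3600 s/h = 196.80 × 24.66 × 3600 / 10⁶ = 17.47 MJ/m².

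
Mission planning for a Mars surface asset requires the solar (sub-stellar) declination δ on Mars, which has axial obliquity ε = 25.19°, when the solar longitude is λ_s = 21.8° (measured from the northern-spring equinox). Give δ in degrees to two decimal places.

δ = +9.09°

sin δ = sin ε · sin λ_s = sin 25.19° × sin 21.8° = 0.158062.
δ = arcsin(0.158062) = +9.09°.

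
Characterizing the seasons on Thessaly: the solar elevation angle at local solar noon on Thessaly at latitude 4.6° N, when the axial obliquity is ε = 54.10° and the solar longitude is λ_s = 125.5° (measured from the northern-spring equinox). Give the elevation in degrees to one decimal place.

Solar declination: sin δ = sin ε · sin λ_s = sin 54.10° × sin 125.5° = 0.65947, so δ = +41.259°.
At local noon the hour angle is zero, so the zenith angle equals |φ − δ| = |+4.6° − (+41.259°)| = 36.659°.
Elevation = 90° − 36.659° = 53.3°.

53.3°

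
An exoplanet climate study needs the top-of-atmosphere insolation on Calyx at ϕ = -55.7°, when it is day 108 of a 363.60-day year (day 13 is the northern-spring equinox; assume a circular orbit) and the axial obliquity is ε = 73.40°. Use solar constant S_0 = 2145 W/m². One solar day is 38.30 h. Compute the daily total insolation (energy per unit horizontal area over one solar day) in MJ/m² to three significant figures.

Solar longitude: L_s = 360° × (108 − 13)/363.60 = 94.059°.
sin δ = sin 73.40° × sin 94.059° = 0.95592, so δ = +72.924°.
cos h₀ = −tan(-55.7°) tan(+72.924°) = 4.7724 ≥ 1 ⇒ polar night, h₀ = 0 and Q̄ = 0.
Daily total = Q̄ × 38.30 h × 3600 s/h = 0.00 MJ/m².

0.00 MJ/m²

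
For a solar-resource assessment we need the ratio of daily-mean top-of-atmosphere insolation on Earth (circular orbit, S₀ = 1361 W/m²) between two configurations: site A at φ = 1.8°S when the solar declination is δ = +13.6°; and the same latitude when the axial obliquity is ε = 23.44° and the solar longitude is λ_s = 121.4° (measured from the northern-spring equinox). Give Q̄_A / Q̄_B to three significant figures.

Q̄_A / Q̄_B ≈ 1.04

— Configuration A (φ=-1.8°):
cos H₀ = −tan(-1.8°) tan(+13.600°) = 0.0076, H₀ = 1.5632 rad.
Bracket: H₀ sin φ sin δ + cos φ cos δ sin H₀ = 1.5632×-0.03141×0.23514 + 0.99951×0.97196×0.99997 = -0.011545 + 0.971455 = 0.959910.
Q̄ = (S₀/π) × [bracket] = (1361/π) × 0.959910 = 415.85 W/m².
— Configuration B (φ=-1.8°):
Solar declination: sin δ = sin ε · sin λ_s = sin 23.44° × sin 121.4° = 0.33953, so δ = +19.848°.
cos H₀ = −tan(-1.8°) tan(+19.848°) = 0.0113, H₀ = 1.5595 rad.
Bracket: H₀ sin φ sin δ + cos φ cos δ sin H₀ = 1.5595×-0.03141×0.33953 + 0.99951×0.94059×0.99994 = -0.016632 + 0.940073 = 0.923441.
Q̄ = (S₀/π) × [bracket] = (1361/π) × 0.923441 = 400.05 W/m².
Ratio Q̄_A / Q̄_B = 415.85 / 400.05 = 1.039.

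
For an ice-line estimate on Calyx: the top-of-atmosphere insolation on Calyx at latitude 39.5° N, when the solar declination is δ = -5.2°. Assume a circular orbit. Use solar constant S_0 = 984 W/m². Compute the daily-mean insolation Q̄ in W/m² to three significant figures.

cos h₀ = −tan(+39.5°) tan(-5.200°) = 0.0750, h₀ = 1.4957 rad.
Bracket: h₀ sin ϕ sin δ + cos ϕ cos δ sin h₀ = 1.4957×0.63608×-0.09063 + 0.77162×0.99588×0.99718 = -0.086224 + 0.766274 = 0.680050.
Q̄ = (S_0/π) × [bracket] = (984/π) × 0.680050 = 213.0 W/m².

Q̄ ≈ 213 W/m²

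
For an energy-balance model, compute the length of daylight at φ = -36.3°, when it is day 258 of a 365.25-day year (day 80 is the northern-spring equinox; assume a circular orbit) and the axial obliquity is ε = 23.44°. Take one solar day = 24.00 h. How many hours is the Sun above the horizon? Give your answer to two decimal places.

11.82 h

Solar longitude: λ_s = 360° × (258 − 80)/365.25 = 175.441°.
sin δ = sin 23.44° × sin 175.441° = 0.03162, so δ = +1.812°.
cos H₀ = −tan φ · tan δ = −tan(-36.3°) × tan(+1.812°) = 0.0232, so H₀ = 1.5476 rad = 88.67°.
Daylight = 2H₀/(2π) × 24.00 h = (1.5476/π) × 24.00 = 11.82 h.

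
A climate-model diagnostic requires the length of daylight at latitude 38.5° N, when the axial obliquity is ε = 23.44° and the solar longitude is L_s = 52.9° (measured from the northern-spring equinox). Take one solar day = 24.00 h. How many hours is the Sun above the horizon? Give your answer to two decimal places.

14.06 h

Solar declination: sin δ = sin ε · sin L_s = sin 23.44° × sin 52.9° = 0.31727, so δ = +18.498°.
cos h₀ = −tan ϕ · tan δ = −tan(+38.5°) × tan(+18.498°) = -0.2661, so h₀ = 1.8402 rad = 105.43°.
Daylight = 2h₀/(2π) × 24.00 h = (1.8402/π) × 24.00 = 14.06 h.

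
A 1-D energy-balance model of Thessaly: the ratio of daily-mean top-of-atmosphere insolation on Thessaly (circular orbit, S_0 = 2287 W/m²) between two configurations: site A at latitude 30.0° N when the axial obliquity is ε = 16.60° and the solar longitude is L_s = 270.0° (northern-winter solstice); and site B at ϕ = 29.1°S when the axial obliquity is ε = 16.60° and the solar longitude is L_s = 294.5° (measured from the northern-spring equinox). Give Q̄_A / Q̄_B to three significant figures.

Q̄_A / Q̄_B ≈ 0.587

— Configuration A (ϕ=+30.0°):
Solar declination: sin δ = sin ε · sin L_s = sin 16.60° × sin 270.0° = -0.28569, so δ = -16.600°.
cos h₀ = −tan(+30.0°) tan(-16.600°) = 0.1721, h₀ = 1.3978 rad.
Bracket: h₀ sin ϕ sin δ + cos ϕ cos δ sin h₀ = 1.3978×0.50000×-0.28569 + 0.86603×0.95832×0.98508 = -0.199669 + 0.817551 = 0.617882.
Q̄ = (S_0/π) × [bracket] = (2287/π) × 0.617882 = 449.80 W/m².
— Configuration B (ϕ=-29.1°):
Solar declination: sin δ = sin ε · sin L_s = sin 16.60° × sin 294.5° = -0.25997, so δ = -15.068°.
cos h₀ = −tan(-29.1°) tan(-15.068°) = -0.1498, h₀ = 1.7212 rad.
Bracket: h₀ sin ϕ sin δ + cos ϕ cos δ sin h₀ = 1.7212×-0.48634×-0.25997 + 0.87377×0.96562×0.98871 = 0.217618 + 0.834204 = 1.051822.
Q̄ = (S_0/π) × [bracket] = (2287/π) × 1.051822 = 765.70 W/m².
Ratio Q̄_A / Q̄_B = 449.80 / 765.70 = 0.5874.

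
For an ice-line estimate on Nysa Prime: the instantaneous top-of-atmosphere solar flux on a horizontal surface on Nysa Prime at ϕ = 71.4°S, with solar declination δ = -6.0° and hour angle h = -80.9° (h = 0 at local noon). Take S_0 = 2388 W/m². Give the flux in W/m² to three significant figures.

356 W/m²

cos θ_z = sin ϕ sin δ + cos ϕ cos δ cos h = 0.099069 + 0.050170 = 0.149239.
Flux = S_0 · cos θ_z = 2388 × 0.149239 = 356.4 W/m².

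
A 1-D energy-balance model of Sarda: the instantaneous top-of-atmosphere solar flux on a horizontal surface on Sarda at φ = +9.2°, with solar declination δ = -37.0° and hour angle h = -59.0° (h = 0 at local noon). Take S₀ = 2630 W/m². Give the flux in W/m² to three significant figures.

cos θ_z = sin φ sin δ + cos φ cos δ cos h = -0.096219 + 0.406036 = 0.309817.
Flux = S₀ · cos θ_z = 2630 × 0.309817 = 814.8 W/m².

815 W/m²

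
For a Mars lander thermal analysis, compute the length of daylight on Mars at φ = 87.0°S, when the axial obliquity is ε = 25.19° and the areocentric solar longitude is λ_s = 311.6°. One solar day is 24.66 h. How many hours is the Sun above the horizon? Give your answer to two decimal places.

sin δ = sin 25.19° × sin 311.6° = -0.31828, so δ = -18.559°.
Sunrise equation: cos H₀ = −tan φ · tan δ = -6.4063 ≤ −1, so the Sun never sets (polar day) and H₀ = π.
Daylight = 2H₀/(2π) × 24.66 h = (3.1416/π) × 24.66 = 24.66 h.

24.66 h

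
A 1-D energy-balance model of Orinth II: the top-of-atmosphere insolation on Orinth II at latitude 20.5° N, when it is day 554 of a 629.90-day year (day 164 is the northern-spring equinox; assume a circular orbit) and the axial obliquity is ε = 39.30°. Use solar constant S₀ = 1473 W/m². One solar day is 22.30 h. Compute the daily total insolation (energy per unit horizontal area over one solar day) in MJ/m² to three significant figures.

Solar longitude: λ_s = 360° × (554 − 164)/629.90 = 222.893°.
sin δ = sin 39.30° × sin 222.893° = -0.43110, so δ = -25.537°.
cos H₀ = −tan(+20.5°) tan(-25.537°) = 0.1786, H₀ = 1.3912 rad.
Bracket: H₀ sin φ sin δ + cos φ cos δ sin H₀ = 1.3912×0.35021×-0.43110 + 0.93667×0.90231×0.98392 = -0.210037 + 0.831576 = 0.621539.
Q̄ = (S₀/π) × [bracket] = (1473/π) × 0.621539 = 291.42 W/m².
Daily total = Q̄ × 22.30 h × 3600 s/h = 291.42 × 22.30 × 3600 / 10⁶ = 23.40 MJ/m².

23.4 MJ/m²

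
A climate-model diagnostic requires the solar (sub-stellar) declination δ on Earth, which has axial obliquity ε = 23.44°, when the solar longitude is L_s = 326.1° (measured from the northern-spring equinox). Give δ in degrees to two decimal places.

sin δ = sin ε · sin L_s = sin 23.44° × sin 326.1° = -0.221865.
δ = arcsin(-0.221865) = -12.82°.

δ = -12.82°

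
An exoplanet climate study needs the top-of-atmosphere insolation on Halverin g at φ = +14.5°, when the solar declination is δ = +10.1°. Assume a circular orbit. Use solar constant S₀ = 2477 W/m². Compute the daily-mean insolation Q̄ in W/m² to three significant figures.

Q̄ ≈ 807 W/m²

cos H₀ = −tan(+14.5°) tan(+10.100°) = -0.0461, H₀ = 1.6169 rad.
Bracket: H₀ sin φ sin δ + cos φ cos δ sin H₀ = 1.6169×0.25038×0.17537 + 0.96815×0.98450×0.99894 = 0.070997 + 0.952133 = 1.023130.
Q̄ = (S₀/π) × [bracket] = (2477/π) × 1.023130 = 806.7 W/m².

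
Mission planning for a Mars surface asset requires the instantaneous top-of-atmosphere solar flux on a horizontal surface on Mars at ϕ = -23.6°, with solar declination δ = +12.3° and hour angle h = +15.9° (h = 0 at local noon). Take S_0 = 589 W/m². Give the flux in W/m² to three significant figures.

cos θ_z = sin ϕ sin δ + cos ϕ cos δ cos h = -0.085287 + 0.861074 = 0.775787.
Flux = S_0 · cos θ_z = 589 × 0.775787 = 456.9 W/m².

457 W/m²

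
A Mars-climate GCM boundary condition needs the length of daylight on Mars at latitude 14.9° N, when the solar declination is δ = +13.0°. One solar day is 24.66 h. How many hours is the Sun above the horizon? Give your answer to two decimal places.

cos H₀ = −tan φ · tan δ = −tan(+14.9°) × tan(+13.000°) = -0.0614, so H₀ = 1.6323 rad = 93.52°.
Daylight = 2H₀/(2π) × 24.66 h = (1.6323/π) × 24.66 = 12.81 h.

12.81 h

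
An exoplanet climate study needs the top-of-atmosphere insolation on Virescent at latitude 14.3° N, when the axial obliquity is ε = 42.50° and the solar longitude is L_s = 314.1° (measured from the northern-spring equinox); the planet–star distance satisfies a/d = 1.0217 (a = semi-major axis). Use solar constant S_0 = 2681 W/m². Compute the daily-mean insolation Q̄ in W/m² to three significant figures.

Solar declination: sin δ = sin ε · sin L_s = sin 42.50° × sin 314.1° = -0.48516, so δ = -29.023°.
cos h₀ = −tan(+14.3°) tan(-29.023°) = 0.1414, h₀ = 1.4289 rad.
Bracket: h₀ sin ϕ sin δ + cos ϕ cos δ sin h₀ = 1.4289×0.24700×-0.48516 + 0.96902×0.87443×0.98995 = -0.171232 + 0.838824 = 0.667592.
Inverse-square distance factor (a/d)² = 1.0217² = 1.043871.
Q̄ = (S_0/π) × 1.043871 × [bracket] = (2681/π) × 1.043871 × 0.667592 = 594.7 W/m².

Q̄ ≈ 595 W/m²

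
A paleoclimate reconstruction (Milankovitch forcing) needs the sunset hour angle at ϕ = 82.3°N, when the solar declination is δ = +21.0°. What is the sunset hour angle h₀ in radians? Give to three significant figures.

Sunrise equation: cos h₀ = −tan ϕ · tan δ = -2.8391 ≤ −1, so the Sun never sets (polar day) and h₀ = π.

h₀ = 3.14 rad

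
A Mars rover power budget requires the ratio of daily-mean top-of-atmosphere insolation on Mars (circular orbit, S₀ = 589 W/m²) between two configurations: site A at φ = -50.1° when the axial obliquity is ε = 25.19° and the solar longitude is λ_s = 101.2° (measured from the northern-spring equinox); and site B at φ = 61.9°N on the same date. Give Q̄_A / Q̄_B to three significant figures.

Q̄_A / Q̄_B ≈ 0.144

— Configuration A (φ=-50.1°):
Solar declination: sin δ = sin ε · sin λ_s = sin 25.19° × sin 101.2° = 0.41752, so δ = +24.678°.
cos H₀ = −tan(-50.1°) tan(+24.678°) = 0.5495, H₀ = 0.9890 rad.
Bracket: H₀ sin φ sin δ + cos φ cos δ sin H₀ = 0.9890×-0.76717×0.41752 + 0.64145×0.90867×0.83547 = -0.316785 + 0.486967 = 0.170182.
Q̄ = (S₀/π) × [bracket] = (589/π) × 0.170182 = 31.906 W/m².
— Configuration B (φ=+61.9°):
cos H₀ = −tan(+61.9°) tan(+24.678°) = -0.8605, H₀ = 2.6071 rad.
Bracket: H₀ sin φ sin δ + cos φ cos δ sin H₀ = 2.6071×0.88213×0.41752 + 0.47101×0.90867×0.50940 = 0.960213 + 0.218019 = 1.178232.
Q̄ = (S₀/π) × [bracket] = (589/π) × 1.178232 = 220.90 W/m².
Ratio Q̄_A / Q̄_B = 31.906 / 220.90 = 0.1444.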